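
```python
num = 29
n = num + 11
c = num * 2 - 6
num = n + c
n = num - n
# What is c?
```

Trace:
`num = 29` → num = 29
`n = num + 11` → n = 40
`c = num * 2 - 6` → c = 52
`num = n + c` → num = 92
`n = num - n` → n = 52
So c = 52

Answer: 52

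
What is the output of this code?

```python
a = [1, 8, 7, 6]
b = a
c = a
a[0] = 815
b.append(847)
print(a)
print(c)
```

Key concept: multiple aliases.
Step by step:
`a = [1, 8, 7, 6]` → a = [1, 8, 7, 6]
`b = a` → b = [1, 8, 7, 6] (same object as a)
`c = a` → c = [1, 8, 7, 6] (same object as a, b)
`a[0] = 815` → a = [815, 8, 7, 6] (same object as b, c); b = [815, 8, 7, 6] (same object as a, c); c = [815, 8, 7, 6] (same object as a, b)
`b.append(847)` → a = [815, 8, 7, 6, 847] (same object as b, c); b = [815, 8, 7, 6, 847] (same object as a, c); c = [815, 8, 7, 6, 847] (same object as a, b)
`print(a)` → prints [815, 8, 7, 6, 847]
`print(c)` → prints [815, 8, 7, 6, 847]

Answer:
[815, 8, 7, 6, 847]
[815, 8, 7, 6, 847]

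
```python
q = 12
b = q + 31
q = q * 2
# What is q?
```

Trace:
`q = 12` → q = 12
`b = q + 31` → b = 43
`q = q * 2` → q = 24
So q = 24

Answer: 24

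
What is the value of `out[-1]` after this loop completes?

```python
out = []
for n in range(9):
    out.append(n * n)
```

Last element of squares 0 to 8
`out` takes the values: [] → [0] → [0, 1] → [0, 1, 4] → [0, 1, 4, 9] → [0, 1, 4, 9, 16] → [0, 1, 4, 9, 16, 25] → [0, 1, 4, 9, 16, 25, 36] → [0, 1, 4, 9, 16, 25, 36, 49] → [0, 1, 4, 9, 16, 25, 36, 49, 64]
So `out[-1]` = 64

Answer: 64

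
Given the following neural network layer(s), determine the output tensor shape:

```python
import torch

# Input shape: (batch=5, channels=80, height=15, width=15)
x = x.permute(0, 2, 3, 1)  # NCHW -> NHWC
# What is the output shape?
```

Input: (5, 80, 15, 15) -> Output: (5, 15, 15, 80)

Answer: (5, 15, 15, 80)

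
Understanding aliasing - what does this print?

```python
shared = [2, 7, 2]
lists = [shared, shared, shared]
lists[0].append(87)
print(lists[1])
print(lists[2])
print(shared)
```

Key concept: list of same reference.
Step by step:
`shared = [2, 7, 2]` → shared = [2, 7, 2]
`lists = [shared, shared, shared]` → lists = [[2, 7, 2], [2, 7, 2], [2, 7, 2]]
`lists[0].append(87)` → shared = [2, 7, 2, 87]; lists = [[2, 7, 2, 87], [2, 7, 2, 87], [2, 7, 2, 87]]
`print(lists[1])` → prints [2, 7, 2, 87]
`print(lists[2])` → prints [2, 7, 2, 87]
`print(shared)` → prints [2, 7, 2, 87]

Answer:
[2, 7, 2, 87]
[2, 7, 2, 87]
[2, 7, 2, 87]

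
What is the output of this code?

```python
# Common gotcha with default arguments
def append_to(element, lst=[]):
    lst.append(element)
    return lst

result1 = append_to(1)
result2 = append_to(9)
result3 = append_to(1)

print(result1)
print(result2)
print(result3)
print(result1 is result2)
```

Key concept: mutable default argument gotcha.
Step by step:
`result1 = append_to(1)` → result1 = [1]
`result2 = append_to(9)` → result1 = [1, 9] (same object as result2); result2 = [1, 9] (same object as result1)
`result3 = append_to(1)` → result1 = [1, 9, 1] (same object as result2, result3); result2 = [1, 9, 1] (same object as result1, result3); result3 = [1, 9, 1] (same object as result1, result2)
`print(result1)` → prints [1, 9, 1]
`print(result2)` → prints [1, 9, 1]
`print(result3)` → prints [1, 9, 1]
`print(result1 is result2)` → prints True

Answer:
[1, 9, 1]
[1, 9, 1]
[1, 9, 1]
True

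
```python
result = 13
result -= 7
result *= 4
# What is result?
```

Trace:
`result = 13` → result = 13
`result -= 7` → result = 6
`result *= 4` → result = 24
So result = 24

Answer: 24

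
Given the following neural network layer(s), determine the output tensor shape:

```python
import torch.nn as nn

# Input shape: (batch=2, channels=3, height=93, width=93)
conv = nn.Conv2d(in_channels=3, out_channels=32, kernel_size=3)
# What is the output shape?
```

Input: (2, 3, 93, 93) -> Output: (2, 32, 91, 91)

Answer: (2, 32, 91, 91)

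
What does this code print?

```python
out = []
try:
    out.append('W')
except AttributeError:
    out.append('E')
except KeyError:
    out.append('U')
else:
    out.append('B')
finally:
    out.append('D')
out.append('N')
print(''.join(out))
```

Execution trace: 'W' (try body, no exception) → 'B' (else) → 'D' (finally) → 'N' (after the try/except). Output: WBDN

Answer: WBDN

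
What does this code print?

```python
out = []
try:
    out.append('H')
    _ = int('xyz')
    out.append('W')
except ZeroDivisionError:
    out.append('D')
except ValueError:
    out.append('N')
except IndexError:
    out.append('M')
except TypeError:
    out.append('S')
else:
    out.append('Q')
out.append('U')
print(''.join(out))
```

Execution trace: 'H' (try body) → 'N' (except ValueError) → 'U' (after the try/except). Output: HNU

Answer: HNU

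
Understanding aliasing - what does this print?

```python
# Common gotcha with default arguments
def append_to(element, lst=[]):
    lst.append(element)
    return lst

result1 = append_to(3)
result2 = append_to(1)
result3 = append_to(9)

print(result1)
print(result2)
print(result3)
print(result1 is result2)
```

Key concept: mutable default argument gotcha.
Step by step:
`result1 = append_to(3)` → result1 = [3]
`result2 = append_to(1)` → result1 = [3, 1] (same object as result2); result2 = [3, 1] (same object as result1)
`result3 = append_to(9)` → result1 = [3, 1, 9] (same object as result2, result3); result2 = [3, 1, 9] (same object as result1, result3); result3 = [3, 1, 9] (same object as result1, result2)
`print(result1)` → prints [3, 1, 9]
`print(result2)` → prints [3, 1, 9]
`print(result3)` → prints [3, 1, 9]
`print(result1 is result2)` → prints True

Answer:
[3, 1, 9]
[3, 1, 9]
[3, 1, 9]
True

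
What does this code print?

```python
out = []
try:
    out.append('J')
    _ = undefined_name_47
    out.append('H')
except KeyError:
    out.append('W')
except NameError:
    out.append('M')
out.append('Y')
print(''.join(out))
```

Execution trace: 'J' (try body) → 'M' (except NameError) → 'Y' (after the try/except). Output: JMY

Answer: JMY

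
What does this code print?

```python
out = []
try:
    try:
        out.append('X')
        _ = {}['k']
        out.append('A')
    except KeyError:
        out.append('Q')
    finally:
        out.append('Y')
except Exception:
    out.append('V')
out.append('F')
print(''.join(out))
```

Execution trace: 'X' (inner try body) → 'Q' (inner except KeyError) → 'Y' (inner finally) → 'F' (after the try/except). Output: XQYF

Answer: XQYF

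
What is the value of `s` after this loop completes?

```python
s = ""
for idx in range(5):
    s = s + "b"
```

Repeat 'b' 5 times
`s` takes the values: "" → "b" → "bb" → "bbb" → "bbbb" → "bbbbb"

Answer: "bbbbb"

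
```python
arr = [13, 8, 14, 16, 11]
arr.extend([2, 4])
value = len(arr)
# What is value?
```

Trace:
`arr = [13, 8, 14, 16, 11]` → arr = [13, 8, 14, 16, 11]
`arr.extend([2, 4])` → arr = [13, 8, 14, 16, 11, 2, 4]
`value = len(arr)` → value = 7
So value = 7

Answer: 7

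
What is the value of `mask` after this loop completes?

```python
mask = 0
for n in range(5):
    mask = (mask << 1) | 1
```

Build 5 consecutive 1-bits: 0b11111
`mask` takes the values: 0 → 1 → 3 → 7 → 15 → 31

Answer: 31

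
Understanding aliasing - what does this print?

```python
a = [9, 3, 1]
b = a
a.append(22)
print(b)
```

Key concept: basic list aliasing.
Step by step:
`a = [9, 3, 1]` → a = [9, 3, 1]
`b = a` → b = [9, 3, 1] (same object as a)
`a.append(22)` → a = [9, 3, 1, 22] (same object as b); b = [9, 3, 1, 22] (same object as a)
`print(b)` → prints [9, 3, 1, 22]

Answer: [9, 3, 1, 22]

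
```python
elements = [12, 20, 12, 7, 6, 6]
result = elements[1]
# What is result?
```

Trace:
`elements = [12, 20, 12, 7, 6, 6]` → elements = [12, 20, 12, 7, 6, 6]
`result = elements[1]` → result = 20
So result = 20

Answer: 20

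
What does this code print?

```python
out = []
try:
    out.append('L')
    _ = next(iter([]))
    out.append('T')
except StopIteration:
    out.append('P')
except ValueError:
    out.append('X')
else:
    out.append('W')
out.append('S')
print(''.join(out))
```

Execution trace: 'L' (try body) → 'P' (except StopIteration) → 'S' (after the try/except). Output: LPS

Answer: LPS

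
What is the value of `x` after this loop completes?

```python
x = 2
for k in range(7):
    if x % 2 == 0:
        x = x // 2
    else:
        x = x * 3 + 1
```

Collatz-style transformation from 2
`x` takes the values: 2 → 1 → 4 → 2 → 1 → 4 → 2 → 1

Answer: 1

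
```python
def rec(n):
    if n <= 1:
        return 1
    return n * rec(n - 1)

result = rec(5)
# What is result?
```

rec(5) = 5 * 4 * 3 * 2 * 1 = 120

Answer: 120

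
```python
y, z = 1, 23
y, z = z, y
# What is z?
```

Trace:
`y, z = 1, 23` → y = 1; z = 23
`y, z = z, y` → y = 23; z = 1
So z = 1

Answer: 1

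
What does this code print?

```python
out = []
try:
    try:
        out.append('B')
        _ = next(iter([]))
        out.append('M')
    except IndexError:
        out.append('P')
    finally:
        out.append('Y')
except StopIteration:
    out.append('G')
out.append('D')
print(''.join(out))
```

Execution trace: 'B' (inner try body) → 'Y' (inner finally) → 'G' (outer except StopIteration) → 'D' (after the try/except). Output: BYGD

Answer: BYGD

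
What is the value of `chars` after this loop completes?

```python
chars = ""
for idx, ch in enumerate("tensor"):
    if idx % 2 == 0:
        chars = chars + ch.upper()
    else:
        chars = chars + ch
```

Uppercase even positions in 'tensor'
`chars` takes the values: "" → "T" → "Te" → "TeN" → "TeNs" → "TeNsO" → "TeNsOr"

Answer: "TeNsOr"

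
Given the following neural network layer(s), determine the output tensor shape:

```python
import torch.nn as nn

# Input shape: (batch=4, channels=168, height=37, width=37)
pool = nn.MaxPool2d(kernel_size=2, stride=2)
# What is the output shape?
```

Input: (4, 168, 37, 37) -> Output: (4, 168, 18, 18)

Answer: (4, 168, 18, 18)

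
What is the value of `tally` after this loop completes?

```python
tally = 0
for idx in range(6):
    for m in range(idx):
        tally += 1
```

Triangle number: 0+1+2+...+5
`tally` takes the values: 0 → 1 → 2 → 3 → 4 → 5 → 6 → 7 → 8 → 9 → 10 → 11 → 12 → 13 → 14 → 15

Answer: 15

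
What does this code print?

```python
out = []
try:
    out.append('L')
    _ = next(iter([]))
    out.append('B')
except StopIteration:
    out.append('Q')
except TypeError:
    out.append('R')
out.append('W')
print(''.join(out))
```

Execution trace: 'L' (try body) → 'Q' (except StopIteration) → 'W' (after the try/except). Output: LQW

Answer: LQW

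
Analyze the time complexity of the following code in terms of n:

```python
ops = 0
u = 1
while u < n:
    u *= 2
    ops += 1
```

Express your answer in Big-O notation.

Each loop level contributes: log n. Multiplying the contributions gives O(log n).

Answer: O(log n)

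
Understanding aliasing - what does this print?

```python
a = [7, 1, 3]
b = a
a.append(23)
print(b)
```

Key concept: basic list aliasing.
Step by step:
`a = [7, 1, 3]` → a = [7, 1, 3]
`b = a` → b = [7, 1, 3] (same object as a)
`a.append(23)` → a = [7, 1, 3, 23] (same object as b); b = [7, 1, 3, 23] (same object as a)
`print(b)` → prints [7, 1, 3, 23]

Answer: [7, 1, 3, 23]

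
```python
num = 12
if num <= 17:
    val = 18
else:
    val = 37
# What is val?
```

Trace:
`num = 12` → num = 12
`if num <= 17: ...` → num <= 17 is True → val = 18
So val = 18

Answer: 18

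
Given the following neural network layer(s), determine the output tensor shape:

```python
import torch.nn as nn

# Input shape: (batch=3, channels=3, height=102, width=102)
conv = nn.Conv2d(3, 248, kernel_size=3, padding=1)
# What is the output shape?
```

Input: (3, 3, 102, 102) -> Output: (3, 248, 102, 102)

Answer: (3, 248, 102, 102)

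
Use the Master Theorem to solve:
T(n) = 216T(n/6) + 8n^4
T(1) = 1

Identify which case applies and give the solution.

a=216, b=6, f(n)=8n^4. log_6(216) = 3. Since c=4 > 3 and the regularity condition holds (216(n/6)^4 = (216/6^4)n^4 with 216/6^4 < 1), Case 3 applies: T(n) = Θ(f(n)) = O(n^4).

Answer: O(n^4) - Case 3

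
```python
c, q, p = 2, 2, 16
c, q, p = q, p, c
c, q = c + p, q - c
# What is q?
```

Trace:
`c, q, p = 2, 2, 16` → c = 2; q = 2; p = 16
`c, q, p = q, p, c` → c = 2; q = 16; p = 2
`c, q = c + p, q - c` → c = 4; q = 14
So q = 14

Answer: 14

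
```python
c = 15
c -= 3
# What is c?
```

Trace:
`c = 15` → c = 15
`c -= 3` → c = 12
So c = 12

Answer: 12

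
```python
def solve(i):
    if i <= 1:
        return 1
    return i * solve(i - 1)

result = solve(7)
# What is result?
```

solve(7) = 7 * 6 * 5 * 4 * 3 * 2 * 1 = 5040

Answer: 5040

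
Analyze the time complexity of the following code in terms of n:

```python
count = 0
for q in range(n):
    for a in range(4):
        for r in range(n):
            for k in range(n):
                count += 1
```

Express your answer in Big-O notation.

Each loop level contributes: n × 1 × n × n. Multiplying the contributions gives O(n^3).

Answer: O(n^3)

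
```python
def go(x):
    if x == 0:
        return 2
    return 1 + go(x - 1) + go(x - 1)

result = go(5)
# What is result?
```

go(x) = 1 + 2·go(x-1), go(0)=2. Closed form: (2+1)·2^5 - 1 = 95.

Answer: 95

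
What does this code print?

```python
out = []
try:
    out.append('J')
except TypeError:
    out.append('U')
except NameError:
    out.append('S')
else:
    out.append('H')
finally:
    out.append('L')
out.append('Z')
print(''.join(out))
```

Execution trace: 'J' (try body, no exception) → 'H' (else) → 'L' (finally) → 'Z' (after the try/except). Output: JHLZ

Answer: JHLZ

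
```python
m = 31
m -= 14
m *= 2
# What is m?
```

Trace:
`m = 31` → m = 31
`m -= 14` → m = 17
`m *= 2` → m = 34
So m = 34

Answer: 34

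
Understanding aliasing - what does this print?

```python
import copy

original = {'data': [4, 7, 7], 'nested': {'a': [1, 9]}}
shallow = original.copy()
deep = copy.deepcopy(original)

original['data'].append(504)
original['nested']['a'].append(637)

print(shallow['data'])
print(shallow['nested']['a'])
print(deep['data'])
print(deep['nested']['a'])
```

Key concept: comparing shallow vs deep copy.
Step by step:
`original = {'data': [4, 7, 7], 'nested': {'a': [1, 9]}}` → original = {'data': [4, 7, 7], 'nested': {'a': [1, 9]}}
`shallow = original.copy()` → shallow = {'data': [4, 7, 7], 'nested': {'a': [1, 9]}}
`deep = copy.deepcopy(original)` → deep = {'data': [4, 7, 7], 'nested': {'a': [1, 9]}}
`original['data'].append(504)` → original = {'data': [4, 7, 7, 504], 'nested': {'a': [1, 9]}}; shallow = {'data': [4, 7, 7, 504], 'nested': {'a': [1, 9]}}
`original['nested']['a'].append(637)` → original = {'data': [4, 7, 7, 504], 'nested': {'a': [1, 9, 637]}}; shallow = {'data': [4, 7, 7, 504], 'nested': {'a': [1, 9, 637]}}
`print(shallow['data'])` → prints [4, 7, 7, 504]
`print(shallow['nested']['a'])` → prints [1, 9, 637]
`print(deep['data'])` → prints [4, 7, 7]
`print(deep['nested']['a'])` → prints [1, 9]

Answer:
[4, 7, 7, 504]
[1, 9, 637]
[4, 7, 7]
[1, 9]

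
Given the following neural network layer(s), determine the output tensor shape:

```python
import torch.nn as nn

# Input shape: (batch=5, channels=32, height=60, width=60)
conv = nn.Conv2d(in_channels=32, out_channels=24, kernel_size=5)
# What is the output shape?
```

Input: (5, 32, 60, 60) -> Output: (5, 24, 56, 56)

Answer: (5, 24, 56, 56)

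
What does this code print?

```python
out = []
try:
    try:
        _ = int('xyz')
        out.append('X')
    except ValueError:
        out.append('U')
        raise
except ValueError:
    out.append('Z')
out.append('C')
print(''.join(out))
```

Execution trace: 'U' (except ValueError) → 'Z' (outer except ValueError) → 'C' (after the try/except). Output: UZC

Answer: UZC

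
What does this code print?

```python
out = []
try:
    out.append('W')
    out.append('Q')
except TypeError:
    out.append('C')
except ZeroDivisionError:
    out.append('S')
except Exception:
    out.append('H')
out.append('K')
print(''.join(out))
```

Execution trace: 'W' (try body) → 'Q' (try body, no exception) → 'K' (after the try/except). Output: WQK

Answer: WQK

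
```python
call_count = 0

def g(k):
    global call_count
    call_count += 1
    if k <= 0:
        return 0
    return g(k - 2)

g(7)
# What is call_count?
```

Linear recursion stepping by 2: 5 calls from k=7 down to ≤0.

Answer: 5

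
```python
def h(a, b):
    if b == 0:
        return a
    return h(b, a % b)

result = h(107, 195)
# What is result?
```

h(107, 195) -> h(195, 107) -> h(107, 88) -> h(88, 19) -> h(19, 12) -> h(12, 7) -> h(7, 5) -> h(5, 2) -> h(2, 1) -> h(1, 0) -> 1

Answer: 1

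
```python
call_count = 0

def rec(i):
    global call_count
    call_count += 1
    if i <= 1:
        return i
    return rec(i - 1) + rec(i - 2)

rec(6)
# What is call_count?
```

Calls(i) = 1 + Calls(i-1) + Calls(i-2); Calls(0)=Calls(1)=1. For i=6 this gives 25.

Answer: 25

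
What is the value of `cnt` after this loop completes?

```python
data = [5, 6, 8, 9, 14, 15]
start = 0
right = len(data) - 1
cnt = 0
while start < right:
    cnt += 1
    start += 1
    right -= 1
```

Iterations until pointers meet (list length 6)
`cnt` takes the values: 0 → 1 → 2 → 3

Answer: 3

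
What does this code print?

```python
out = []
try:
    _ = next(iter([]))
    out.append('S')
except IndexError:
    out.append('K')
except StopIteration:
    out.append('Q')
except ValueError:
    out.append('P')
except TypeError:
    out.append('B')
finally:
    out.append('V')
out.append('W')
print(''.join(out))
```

Execution trace: 'Q' (except StopIteration) → 'V' (finally) → 'W' (after the try/except). Output: QVW

Answer: QVW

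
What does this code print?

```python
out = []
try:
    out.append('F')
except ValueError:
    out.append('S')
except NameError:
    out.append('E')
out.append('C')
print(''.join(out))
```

Execution trace: 'F' (try body, no exception) → 'C' (after the try/except). Output: FC

Answer: FC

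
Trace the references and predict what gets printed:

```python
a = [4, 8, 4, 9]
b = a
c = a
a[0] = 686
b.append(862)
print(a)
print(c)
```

Key concept: multiple aliases.
Step by step:
`a = [4, 8, 4, 9]` → a = [4, 8, 4, 9]
`b = a` → b = [4, 8, 4, 9] (same object as a)
`c = a` → c = [4, 8, 4, 9] (same object as a, b)
`a[0] = 686` → a = [686, 8, 4, 9] (same object as b, c); b = [686, 8, 4, 9] (same object as a, c); c = [686, 8, 4, 9] (same object as a, b)
`b.append(862)` → a = [686, 8, 4, 9, 862] (same object as b, c); b = [686, 8, 4, 9, 862] (same object as a, c); c = [686, 8, 4, 9, 862] (same object as a, b)
`print(a)` → prints [686, 8, 4, 9, 862]
`print(c)` → prints [686, 8, 4, 9, 862]

Answer:
[686, 8, 4, 9, 862]
[686, 8, 4, 9, 862]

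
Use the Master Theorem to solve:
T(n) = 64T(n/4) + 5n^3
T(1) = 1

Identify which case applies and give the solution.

a=64, b=4, f(n)=5n^3. log_4(64) = 3. Since c=3 = 3, Case 2 applies: T(n) = Θ(n^log_b(a) · log n) = O(n^3 log n).

Answer: O(n^3 log n) - Case 2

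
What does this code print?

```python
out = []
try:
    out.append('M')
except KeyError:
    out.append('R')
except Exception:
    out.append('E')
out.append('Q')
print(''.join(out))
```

Execution trace: 'M' (try body, no exception) → 'Q' (after the try/except). Output: MQ

Answer: MQ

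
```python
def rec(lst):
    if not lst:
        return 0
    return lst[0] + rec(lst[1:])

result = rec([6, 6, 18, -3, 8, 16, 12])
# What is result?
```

6 + 6 + 18 + (-3) + 8 + 16 + 12 + 0 = 63

Answer: 63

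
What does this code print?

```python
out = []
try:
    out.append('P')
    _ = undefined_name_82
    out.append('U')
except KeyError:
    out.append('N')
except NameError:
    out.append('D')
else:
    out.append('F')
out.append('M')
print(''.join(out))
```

Execution trace: 'P' (try body) → 'D' (except NameError) → 'M' (after the try/except). Output: PDM

Answer: PDM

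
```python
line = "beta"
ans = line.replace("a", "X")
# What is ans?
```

Trace:
`line = "beta"` → line = 'beta'
`ans = line.replace("a", "X")` → ans = 'betX'
So ans = 'betX'

Answer: 'betX'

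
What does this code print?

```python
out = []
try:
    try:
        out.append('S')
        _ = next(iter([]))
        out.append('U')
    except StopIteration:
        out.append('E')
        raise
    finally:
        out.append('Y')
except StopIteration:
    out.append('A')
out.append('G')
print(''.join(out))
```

Execution trace: 'S' (inner try body) → 'E' (inner except StopIteration) → 'Y' (inner finally) → 'A' (outer except StopIteration) → 'G' (after the try/except). Output: SEYAG

Answer: SEYAG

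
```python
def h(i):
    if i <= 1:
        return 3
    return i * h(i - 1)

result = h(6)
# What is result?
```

h(6) = 6 * 5 * 4 * 3 * 2 * 3 = 2160

Answer: 2160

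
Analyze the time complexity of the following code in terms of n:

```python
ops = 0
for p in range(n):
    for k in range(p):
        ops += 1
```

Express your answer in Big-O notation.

Each loop level contributes: n × n. Multiplying the contributions gives O(n^2).

Answer: O(n^2)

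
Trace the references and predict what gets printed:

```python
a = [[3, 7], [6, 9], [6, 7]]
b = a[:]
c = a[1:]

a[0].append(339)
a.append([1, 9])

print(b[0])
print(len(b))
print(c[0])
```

Key concept: slice with nested mutation.
Step by step:
`a = [[3, 7], [6, 9], [6, 7]]` → a = [[3, 7], [6, 9], [6, 7]]
`b = a[:]` → b = [[3, 7], [6, 9], [6, 7]]
`c = a[1:]` → c = [[6, 9], [6, 7]]
`a[0].append(339)` → a = [[3, 7, 339], [6, 9], [6, 7]]; b = [[3, 7, 339], [6, 9], [6, 7]]
`a.append([1, 9])` → a = [[3, 7, 339], [6, 9], [6, 7], [1, 9]]
`print(b[0])` → prints [3, 7, 339]
`print(len(b))` → prints 3
`print(c[0])` → prints [6, 9]

Answer:
[3, 7, 339]
3
[6, 9]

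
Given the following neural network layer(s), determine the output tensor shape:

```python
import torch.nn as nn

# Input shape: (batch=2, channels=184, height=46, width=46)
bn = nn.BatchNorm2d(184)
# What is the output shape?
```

Input: (2, 184, 46, 46) -> Output: (2, 184, 46, 46)

Answer: (2, 184, 46, 46)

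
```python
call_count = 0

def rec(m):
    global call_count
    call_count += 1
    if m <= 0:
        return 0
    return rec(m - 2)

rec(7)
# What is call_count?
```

Linear recursion stepping by 2: 5 calls from m=7 down to ≤0.

Answer: 5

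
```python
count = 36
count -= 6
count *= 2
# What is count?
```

Trace:
`count = 36` → count = 36
`count -= 6` → count = 30
`count *= 2` → count = 60
So count = 60

Answer: 60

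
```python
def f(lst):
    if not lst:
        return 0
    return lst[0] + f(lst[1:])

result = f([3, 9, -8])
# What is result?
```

3 + 9 + (-8) + 0 = 4

Answer: 4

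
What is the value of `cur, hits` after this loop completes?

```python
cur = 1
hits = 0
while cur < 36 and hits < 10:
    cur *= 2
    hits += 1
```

Double until >= 36 or 10 iterations
`cur, hits` takes the values: (1, 0) → (2, 0) → (2, 1) → (4, 1) → (4, 2) → (8, 2) → (8, 3) → (16, 3) → (16, 4) → (32, 4) → (32, 5) → (64, 5) → (64, 6)

Answer: 64, 6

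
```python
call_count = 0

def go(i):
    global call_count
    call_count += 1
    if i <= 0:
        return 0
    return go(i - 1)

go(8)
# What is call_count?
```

Linear recursion stepping by 1: 9 calls from i=8 down to ≤0.

Answer: 9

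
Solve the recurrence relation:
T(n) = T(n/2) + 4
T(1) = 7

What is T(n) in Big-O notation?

Each step divides n by 2 and adds 4. After log_2(n) steps we reach T(1)=7. So T(n) = 4·log_2(n) + 7 = O(log n).

Answer: O(log n)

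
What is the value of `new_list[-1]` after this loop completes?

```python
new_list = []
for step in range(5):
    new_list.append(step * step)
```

Last element of squares 0 to 4
`new_list` takes the values: [] → [0] → [0, 1] → [0, 1, 4] → [0, 1, 4, 9] → [0, 1, 4, 9, 16]
So `new_list[-1]` = 16

Answer: 16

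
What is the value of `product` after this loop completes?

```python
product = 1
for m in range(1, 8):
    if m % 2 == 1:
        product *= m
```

Product of odd numbers 1 to 7
`product` takes the values: 1 → 3 → 15 → 105

Answer: 105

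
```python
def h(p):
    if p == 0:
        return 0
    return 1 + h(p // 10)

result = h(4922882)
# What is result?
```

Count of digits of 4922882: 7

Answer: 7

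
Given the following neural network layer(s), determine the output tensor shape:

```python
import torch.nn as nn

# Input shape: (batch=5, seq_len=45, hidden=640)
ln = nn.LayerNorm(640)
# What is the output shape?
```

Input: (5, 45, 640) -> Output: (5, 45, 640)

Answer: (5, 45, 640)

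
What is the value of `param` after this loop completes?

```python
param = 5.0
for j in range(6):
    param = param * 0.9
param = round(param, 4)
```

Exponential decay: 5.0 * 0.9^6
`param` takes the values: 5.0 → 4.5 → 4.05 → 3.645 → 3.2805 → 2.95245 → 2.657205 → 2.6572

Answer: 2.6572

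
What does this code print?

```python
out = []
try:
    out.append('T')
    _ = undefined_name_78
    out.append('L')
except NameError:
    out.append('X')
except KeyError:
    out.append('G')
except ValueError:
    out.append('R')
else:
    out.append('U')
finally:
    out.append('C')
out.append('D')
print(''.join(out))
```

Execution trace: 'T' (try body) → 'X' (except NameError) → 'C' (finally) → 'D' (after the try/except). Output: TXCD

Answer: TXCD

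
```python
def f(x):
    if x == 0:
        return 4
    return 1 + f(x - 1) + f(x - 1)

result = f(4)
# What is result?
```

f(x) = 1 + 2·f(x-1), f(0)=4. Closed form: (4+1)·2^4 - 1 = 79.

Answer: 79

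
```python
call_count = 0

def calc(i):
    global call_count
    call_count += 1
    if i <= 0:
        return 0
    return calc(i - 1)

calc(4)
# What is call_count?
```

Linear recursion stepping by 1: 5 calls from i=4 down to ≤0.

Answer: 5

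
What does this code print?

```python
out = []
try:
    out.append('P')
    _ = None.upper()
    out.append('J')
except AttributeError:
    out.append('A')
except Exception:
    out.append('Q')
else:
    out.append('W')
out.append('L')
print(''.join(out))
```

Execution trace: 'P' (try body) → 'A' (except AttributeError) → 'L' (after the try/except). Output: PAL

Answer: PAL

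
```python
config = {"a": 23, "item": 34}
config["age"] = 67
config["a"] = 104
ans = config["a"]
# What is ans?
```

Trace:
`config = {"a": 23, "item": 34}` → config = {'a': 23, 'item': 34}
`config["age"] = 67` → config = {'a': 23, 'item': 34, 'age': 67}
`config["a"] = 104` → config = {'a': 104, 'item': 34, 'age': 67}
`ans = config["a"]` → ans = 104
So ans = 104

Answer: 104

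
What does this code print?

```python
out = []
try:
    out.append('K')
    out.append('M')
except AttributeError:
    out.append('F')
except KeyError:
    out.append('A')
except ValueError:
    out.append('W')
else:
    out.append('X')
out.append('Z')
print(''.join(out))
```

Execution trace: 'K' (try body) → 'M' (try body, no exception) → 'X' (else) → 'Z' (after the try/except). Output: KMXZ

Answer: KMXZ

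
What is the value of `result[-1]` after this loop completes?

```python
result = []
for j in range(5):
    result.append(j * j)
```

Last element of squares 0 to 4
`result` takes the values: [] → [0] → [0, 1] → [0, 1, 4] → [0, 1, 4, 9] → [0, 1, 4, 9, 16]
So `result[-1]` = 16

Answer: 16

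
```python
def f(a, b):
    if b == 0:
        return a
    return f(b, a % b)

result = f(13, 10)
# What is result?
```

f(13, 10) -> f(10, 3) -> f(3, 1) -> f(1, 0) -> 1

Answer: 1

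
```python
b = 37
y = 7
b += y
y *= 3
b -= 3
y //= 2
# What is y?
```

Trace:
`b = 37` → b = 37
`y = 7` → y = 7
`b += y` → b = 44
`y *= 3` → y = 21
`b -= 3` → b = 41
`y //= 2` → y = 10
So y = 10

Answer: 10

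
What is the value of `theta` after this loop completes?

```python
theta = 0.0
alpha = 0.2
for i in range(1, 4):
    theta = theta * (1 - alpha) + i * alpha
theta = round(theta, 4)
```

Moving average with lr=0.2
`theta` takes the values: 0.0 → 0.2 → 0.56 → 1.048

Answer: 1.048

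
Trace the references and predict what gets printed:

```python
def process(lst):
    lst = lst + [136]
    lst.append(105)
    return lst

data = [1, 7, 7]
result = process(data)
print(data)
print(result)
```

Key concept: rebinding parameter vs mutation.
Step by step:
`data = [1, 7, 7]` → data = [1, 7, 7]
`result = process(data)` → result = [1, 7, 7, 136, 105]
`print(data)` → prints [1, 7, 7]
`print(result)` → prints [1, 7, 7, 136, 105]

Answer:
[1, 7, 7]
[1, 7, 7, 136, 105]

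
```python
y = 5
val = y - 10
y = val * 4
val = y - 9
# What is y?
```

Trace:
`y = 5` → y = 5
`val = y - 10` → val = -5
`y = val * 4` → y = -20
`val = y - 9` → val = -29
So y = -20

Answer: -20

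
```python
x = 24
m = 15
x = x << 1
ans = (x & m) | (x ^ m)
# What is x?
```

Trace:
`x = 24` → x = 24
`m = 15` → m = 15
`x = x << 1` → x = 48
`ans = (x & m) | (x ^ m)` → ans = 63
So x = 48

Answer: 48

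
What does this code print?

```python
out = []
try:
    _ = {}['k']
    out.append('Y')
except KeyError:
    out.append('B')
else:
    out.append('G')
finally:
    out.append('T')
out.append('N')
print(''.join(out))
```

Execution trace: 'B' (except KeyError) → 'T' (finally) → 'N' (after the try/except). Output: BTN

Answer: BTN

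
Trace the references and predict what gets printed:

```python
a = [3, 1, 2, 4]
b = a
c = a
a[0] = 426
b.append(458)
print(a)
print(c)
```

Key concept: multiple aliases.
Step by step:
`a = [3, 1, 2, 4]` → a = [3, 1, 2, 4]
`b = a` → b = [3, 1, 2, 4] (same object as a)
`c = a` → c = [3, 1, 2, 4] (same object as a, b)
`a[0] = 426` → a = [426, 1, 2, 4] (same object as b, c); b = [426, 1, 2, 4] (same object as a, c); c = [426, 1, 2, 4] (same object as a, b)
`b.append(458)` → a = [426, 1, 2, 4, 458] (same object as b, c); b = [426, 1, 2, 4, 458] (same object as a, c); c = [426, 1, 2, 4, 458] (same object as a, b)
`print(a)` → prints [426, 1, 2, 4, 458]
`print(c)` → prints [426, 1, 2, 4, 458]

Answer:
[426, 1, 2, 4, 458]
[426, 1, 2, 4, 458]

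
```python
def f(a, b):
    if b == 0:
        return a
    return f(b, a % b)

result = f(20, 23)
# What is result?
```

f(20, 23) -> f(23, 20) -> f(20, 3) -> f(3, 2) -> f(2, 1) -> f(1, 0) -> 1

Answer: 1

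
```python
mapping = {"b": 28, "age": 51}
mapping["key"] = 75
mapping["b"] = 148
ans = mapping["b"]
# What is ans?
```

Trace:
`mapping = {"b": 28, "age": 51}` → mapping = {'b': 28, 'age': 51}
`mapping["key"] = 75` → mapping = {'b': 28, 'age': 51, 'key': 75}
`mapping["b"] = 148` → mapping = {'b': 148, 'age': 51, 'key': 75}
`ans = mapping["b"]` → ans = 148
So ans = 148

Answer: 148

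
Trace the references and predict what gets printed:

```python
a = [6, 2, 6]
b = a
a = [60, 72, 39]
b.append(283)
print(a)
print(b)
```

Key concept: rebinding vs mutation: a is rebound to a new list, b still points at the original.
Step by step:
`a = [6, 2, 6]` → a = [6, 2, 6]
`b = a` → b = [6, 2, 6] (same object as a)
`a = [60, 72, 39]` → a = [60, 72, 39]
`b.append(283)` → b = [6, 2, 6, 283]
`print(a)` → prints [60, 72, 39]
`print(b)` → prints [6, 2, 6, 283]

Answer:
[60, 72, 39]
[6, 2, 6, 283]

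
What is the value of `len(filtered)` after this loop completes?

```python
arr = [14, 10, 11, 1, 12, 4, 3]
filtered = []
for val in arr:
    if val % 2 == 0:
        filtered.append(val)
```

Count even numbers in [14, 10, 11, 1, 12, 4, 3]
`filtered` takes the values: [] → [14] → [14, 10] → [14, 10, 12] → [14, 10, 12, 4]
So `len(filtered)` = 4

Answer: 4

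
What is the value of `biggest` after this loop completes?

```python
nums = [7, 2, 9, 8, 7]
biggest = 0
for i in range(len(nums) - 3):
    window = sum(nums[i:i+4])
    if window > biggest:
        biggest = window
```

Max sum of 4-element window in [7, 2, 9, 8, 7]
`biggest` takes the values: 0 → 26

Answer: 26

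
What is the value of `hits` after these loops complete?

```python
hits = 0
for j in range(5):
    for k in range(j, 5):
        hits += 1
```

Upper triangle: 5 + 4 + ... + 1
`hits` takes the values: 0 → 1 → 2 → 3 → 4 → 5 → 6 → 7 → 8 → 9 → 10 → 11 → 12 → 13 → 14 → 15

Answer: 15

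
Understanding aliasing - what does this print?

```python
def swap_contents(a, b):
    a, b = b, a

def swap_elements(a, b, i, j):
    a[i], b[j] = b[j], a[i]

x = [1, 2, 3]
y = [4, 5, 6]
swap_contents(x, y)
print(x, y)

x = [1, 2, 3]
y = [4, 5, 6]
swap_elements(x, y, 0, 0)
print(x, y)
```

Key concept: parameter rebinding vs mutation.
Step by step:
`x = [1, 2, 3]` → x = [1, 2, 3]
`y = [4, 5, 6]` → y = [4, 5, 6]
`swap_contents(x, y)` → no visible change to tracked variables
`print(x, y)` → prints [1, 2, 3] [4, 5, 6]
`x = [1, 2, 3]` → x = [1, 2, 3]
`y = [4, 5, 6]` → y = [4, 5, 6]
`swap_elements(x, y, 0, 0)` → x = [4, 2, 3]; y = [1, 5, 6]
`print(x, y)` → prints [4, 2, 3] [1, 5, 6]

Answer:
[1, 2, 3] [4, 5, 6]
[4, 2, 3] [1, 5, 6]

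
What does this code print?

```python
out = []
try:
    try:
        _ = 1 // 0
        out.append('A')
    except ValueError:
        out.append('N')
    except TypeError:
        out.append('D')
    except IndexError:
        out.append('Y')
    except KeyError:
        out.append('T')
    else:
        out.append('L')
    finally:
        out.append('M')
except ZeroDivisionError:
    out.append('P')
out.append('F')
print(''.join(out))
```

Execution trace: 'M' (finally) → 'P' (outer except ZeroDivisionError) → 'F' (after the try/except). Output: MPF

Answer: MPF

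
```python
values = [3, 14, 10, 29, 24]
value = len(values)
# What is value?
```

Trace:
`values = [3, 14, 10, 29, 24]` → values = [3, 14, 10, 29, 24]
`value = len(values)` → value = 5
So value = 5

Answer: 5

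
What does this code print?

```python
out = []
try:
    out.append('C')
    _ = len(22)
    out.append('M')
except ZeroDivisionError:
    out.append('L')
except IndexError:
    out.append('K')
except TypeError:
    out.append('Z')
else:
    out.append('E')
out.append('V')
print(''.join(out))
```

Execution trace: 'C' (try body) → 'Z' (except TypeError) → 'V' (after the try/except). Output: CZV

Answer: CZV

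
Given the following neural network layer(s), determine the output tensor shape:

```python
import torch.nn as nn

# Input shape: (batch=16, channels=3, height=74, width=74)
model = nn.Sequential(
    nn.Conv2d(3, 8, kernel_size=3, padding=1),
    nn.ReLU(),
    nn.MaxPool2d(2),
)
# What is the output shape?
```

Input: (16, 3, 74, 74) -> after Conv2d: (16, 8, 74, 74) -> after ReLU: (16, 8, 74, 74) -> Output: (16, 8, 37, 37)

Answer: (16, 8, 37, 37)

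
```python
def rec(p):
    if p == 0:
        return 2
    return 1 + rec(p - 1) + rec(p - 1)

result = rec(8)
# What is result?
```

rec(p) = 1 + 2·rec(p-1), rec(0)=2. Closed form: (2+1)·2^8 - 1 = 767.

Answer: 767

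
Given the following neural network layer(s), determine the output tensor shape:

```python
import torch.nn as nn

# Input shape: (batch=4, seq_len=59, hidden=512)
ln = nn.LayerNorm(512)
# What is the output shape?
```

Input: (4, 59, 512) -> Output: (4, 59, 512)

Answer: (4, 59, 512)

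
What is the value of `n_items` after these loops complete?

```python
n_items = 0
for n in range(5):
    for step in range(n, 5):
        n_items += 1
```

Upper triangle: 5 + 4 + ... + 1
`n_items` takes the values: 0 → 1 → 2 → 3 → 4 → 5 → 6 → 7 → 8 → 9 → 10 → 11 → 12 → 13 → 14 → 15

Answer: 15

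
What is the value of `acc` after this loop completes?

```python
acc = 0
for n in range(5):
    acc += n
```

Sum of 0 to 4 = 10
`acc` takes the values: 0 → 1 → 3 → 6 → 10

Answer: 10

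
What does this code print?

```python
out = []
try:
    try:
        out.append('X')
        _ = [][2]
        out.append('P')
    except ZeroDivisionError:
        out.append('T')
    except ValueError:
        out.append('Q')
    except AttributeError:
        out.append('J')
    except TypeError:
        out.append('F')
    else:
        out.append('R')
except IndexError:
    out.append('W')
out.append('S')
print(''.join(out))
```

Execution trace: 'X' (try body) → 'W' (outer except IndexError) → 'S' (after the try/except). Output: XWS

Answer: XWS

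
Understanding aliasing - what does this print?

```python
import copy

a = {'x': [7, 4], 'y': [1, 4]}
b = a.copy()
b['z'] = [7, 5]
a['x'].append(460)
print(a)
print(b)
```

Key concept: shallow copy of dict with mutable values.
Step by step:
`a = {'x': [7, 4], 'y': [1, 4]}` → a = {'x': [7, 4], 'y': [1, 4]}
`b = a.copy()` → b = {'x': [7, 4], 'y': [1, 4]}
`b['z'] = [7, 5]` → b = {'x': [7, 4], 'y': [1, 4], 'z': [7, 5]}
`a['x'].append(460)` → a = {'x': [7, 4, 460], 'y': [1, 4]}; b = {'x': [7, 4, 460], 'y': [1, 4], 'z': [7, 5]}
`print(a)` → prints {'x': [7, 4, 460], 'y': [1, 4]}
`print(b)` → prints {'x': [7, 4, 460], 'y': [1, 4], 'z': [7, 5]}

Answer:
{'x': [7, 4, 460], 'y': [1, 4]}
{'x': [7, 4, 460], 'y': [1, 4], 'z': [7, 5]}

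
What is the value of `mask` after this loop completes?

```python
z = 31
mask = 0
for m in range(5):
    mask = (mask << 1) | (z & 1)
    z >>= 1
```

Reverse lowest 5 bits of 31
`mask` takes the values: 0 → 1 → 3 → 7 → 15 → 31

Answer: 31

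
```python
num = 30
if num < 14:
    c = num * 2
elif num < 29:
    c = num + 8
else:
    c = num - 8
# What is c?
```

Trace:
`num = 30` → num = 30
`if num < 14: ...` → num < 14 is False, num < 29 is False, take else branch → c = 22
So c = 22

Answer: 22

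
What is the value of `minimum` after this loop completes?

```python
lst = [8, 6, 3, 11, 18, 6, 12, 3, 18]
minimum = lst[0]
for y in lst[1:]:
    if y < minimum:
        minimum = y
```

Minimum of [8, 6, 3, 11, 18, 6, 12, 3, 18]
`minimum` takes the values: 8 → 6 → 3

Answer: 3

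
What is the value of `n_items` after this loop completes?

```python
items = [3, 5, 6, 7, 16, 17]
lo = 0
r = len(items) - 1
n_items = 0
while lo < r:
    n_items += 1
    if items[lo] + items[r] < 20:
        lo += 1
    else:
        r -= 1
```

Steps to find pair summing to 20
`n_items` takes the values: 0 → 1 → 2 → 3 → 4 → 5

Answer: 5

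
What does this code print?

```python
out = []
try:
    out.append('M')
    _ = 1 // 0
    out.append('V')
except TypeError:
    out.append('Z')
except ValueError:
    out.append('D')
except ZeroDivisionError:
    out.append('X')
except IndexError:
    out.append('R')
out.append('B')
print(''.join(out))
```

Execution trace: 'M' (try body) → 'X' (except ZeroDivisionError) → 'B' (after the try/except). Output: MXB

Answer: MXB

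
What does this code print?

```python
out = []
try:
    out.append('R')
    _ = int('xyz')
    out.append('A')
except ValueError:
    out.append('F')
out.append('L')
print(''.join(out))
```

Execution trace: 'R' (try body) → 'F' (except ValueError) → 'L' (after the try/except). Output: RFL

Answer: RFL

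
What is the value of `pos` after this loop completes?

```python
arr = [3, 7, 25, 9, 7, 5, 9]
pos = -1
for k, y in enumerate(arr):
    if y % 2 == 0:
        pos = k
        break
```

First even number index in [3, 7, 25, 9, 7, 5, 9]
`pos` takes the values: -1

Answer: -1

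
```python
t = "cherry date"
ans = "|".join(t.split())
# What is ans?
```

Trace:
`t = "cherry date"` → t = 'cherry date'
`ans = "|".join(t.split())` → ans = 'cherry|date'
So ans = 'cherry|date'

Answer: 'cherry|date'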